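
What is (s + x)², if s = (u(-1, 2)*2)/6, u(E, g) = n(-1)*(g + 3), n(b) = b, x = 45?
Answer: 16900/9 ≈ 1877.8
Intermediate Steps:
u(E, g) = -3 - g (u(E, g) = -(g + 3) = -(3 + g) = -3 - g)
s = -5/3 (s = ((-3 - 1*2)*2)/6 = ((-3 - 2)*2)*(⅙) = -5*2*(⅙) = -10*⅙ = -5/3 ≈ -1.6667)
(s + x)² = (-5/3 + 45)² = (130/3)² = 16900/9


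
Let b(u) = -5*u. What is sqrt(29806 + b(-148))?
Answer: 3*sqrt(3394) ≈ 174.77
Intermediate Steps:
sqrt(29806 + b(-148)) = sqrt(29806 - 5*(-148)) = sqrt(29806 + 740) = sqrt(30546) = 3*sqrt(3394)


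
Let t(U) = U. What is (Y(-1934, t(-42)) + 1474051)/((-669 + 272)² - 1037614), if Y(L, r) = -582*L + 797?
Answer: -866812/293335 ≈ -2.9550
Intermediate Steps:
Y(L, r) = 797 - 582*L
(Y(-1934, t(-42)) + 1474051)/((-669 + 272)² - 1037614) = ((797 - 582*(-1934)) + 1474051)/((-669 + 272)² - 1037614) = ((797 + 1125588) + 1474051)/((-397)² - 1037614) = (1126385 + 1474051)/(157609 - 1037614) = 2600436/(-880005) = 2600436*(-1/880005) = -866812/293335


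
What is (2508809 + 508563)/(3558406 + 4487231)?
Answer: 3017372/8045637 ≈ 0.37503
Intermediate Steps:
(2508809 + 508563)/(3558406 + 4487231) = 3017372/8045637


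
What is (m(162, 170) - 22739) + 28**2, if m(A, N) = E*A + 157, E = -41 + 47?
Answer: -20826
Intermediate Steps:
E = 6
m(A, N) = 157 + 6*A (m(A, N) = 6*A + 157 = 157 + 6*A)
(m(162, 170) - 22739) + 28**2 = ((157 + 6*162) - 22739) + 28**2 = ((157 + 972) - 22739) + 784 = (1129 - 22739) + 784 = -21610 + 784 = -20826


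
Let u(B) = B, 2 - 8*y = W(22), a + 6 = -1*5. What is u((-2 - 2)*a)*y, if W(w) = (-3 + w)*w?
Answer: -2288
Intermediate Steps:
a = -11 (a = -6 - 1*5 = -6 - 5 = -11)
W(w) = w*(-3 + w)
y = -52 (y = 1/4 - 11*(-3 + 22)/4 = 1/4 - 11*19/4 = 1/4 - 1/8*418 = 1/4 - 209/4 = -52)
u((-2 - 2)*a)*y = ((-2 - 2)*(-11))*(-52) = -4*(-11)*(-52) = 44*(-52) = -2288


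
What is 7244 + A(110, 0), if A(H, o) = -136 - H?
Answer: 6998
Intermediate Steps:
7244 + A(110, 0) = 7244 + (-136 - 1*110) = 7244 + (-136 - 110) = 7244 - 246 = 6998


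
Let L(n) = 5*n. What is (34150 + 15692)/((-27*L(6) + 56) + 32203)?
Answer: 16614/10483 ≈ 1.5849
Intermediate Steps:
(34150 + 15692)/((-27*L(6) + 56) + 32203) = (34150 + 15692)/((-135*6 + 56) + 32203) = 49842/((-27*30 + 56) + 32203) = 49842/((-810 + 56) + 32203) = 49842/(-754 + 32203) = 49842/31449 = 49842*(1/31449) = 16614/10483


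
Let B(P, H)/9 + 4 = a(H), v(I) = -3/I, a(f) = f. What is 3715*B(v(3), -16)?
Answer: -668700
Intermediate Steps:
B(P, H) = -36 + 9*H
3715*B(v(3), -16) = 3715*(-36 + 9*(-16)) = 3715*(-36 - 144) = 3715*(-180) = -668700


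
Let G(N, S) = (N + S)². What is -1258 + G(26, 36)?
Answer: 2586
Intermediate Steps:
-1258 + G(26, 36) = -1258 + (26 + 36)² = -1258 + 62² = -1258 + 3844 = 2586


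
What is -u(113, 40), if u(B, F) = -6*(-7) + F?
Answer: -82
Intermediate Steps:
u(B, F) = 42 + F
-u(113, 40) = -(42 + 40) = -1*82 = -82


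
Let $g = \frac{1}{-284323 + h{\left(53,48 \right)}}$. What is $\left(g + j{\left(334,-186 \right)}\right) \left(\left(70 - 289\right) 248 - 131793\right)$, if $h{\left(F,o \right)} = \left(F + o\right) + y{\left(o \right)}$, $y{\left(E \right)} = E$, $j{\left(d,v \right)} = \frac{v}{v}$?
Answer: $- \frac{52886016165}{284174} \approx -1.861 \cdot 10^{5}$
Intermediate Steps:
$j{\left(d,v \right)} = 1$
$h{\left(F,o \right)} = F + 2 o$ ($h{\left(F,o \right)} = \left(F + o\right) + o = F + 2 o$)
$g = - \frac{1}{284174}$ ($g = \frac{1}{-284323 + \left(53 + 2 \cdot 48\right)} = \frac{1}{-284323 + \left(53 + 96\right)} = \frac{1}{-284323 + 149} = \frac{1}{-284174} = - \frac{1}{284174} \approx -3.519 \cdot 10^{-6}$)
$\left(g + j{\left(334,-186 \right)}\right) \left(\left(70 - 289\right) 248 - 131793\right) = \left(- \frac{1}{284174} + 1\right) \left(\left(70 - 289\right) 248 - 131793\right) = \frac{284173 \left(\left(-219\right) 248 - 131793\right)}{284174} = \frac{284173 \left(-54312 - 131793\right)}{284174} = \frac{284173}{284174} \left(-186105\right) = - \frac{52886016165}{284174}$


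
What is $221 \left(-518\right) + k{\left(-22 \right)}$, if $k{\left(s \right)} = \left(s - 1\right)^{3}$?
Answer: $-126645$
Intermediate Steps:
$k{\left(s \right)} = \left(-1 + s\right)^{3}$ ($k{\left(s \right)} = \left(s - 1\right)^{3} = \left(-1 + s\right)^{3}$)
$221 \left(-518\right) + k{\left(-22 \right)} = 221 \left(-518\right) + \left(-1 - 22\right)^{3} = -114478 + \left(-23\right)^{3} = -114478 - 12167 = -126645$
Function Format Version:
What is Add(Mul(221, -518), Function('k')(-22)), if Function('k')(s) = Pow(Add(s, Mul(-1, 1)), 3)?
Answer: -126645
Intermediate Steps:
Function('k')(s) = Pow(Add(-1, s), 3) (Function('k')(s) = Pow(Add(s, -1), 3) = Pow(Add(-1, s), 3))
Add(Mul(221, -518), Function('k')(-22)) = Add(Mul(221, -518), Pow(Add(-1, -22), 3)) = Add(-114478, Pow(-23, 3)) = Add(-114478, -12167) = -126645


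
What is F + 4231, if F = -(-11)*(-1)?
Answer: 4220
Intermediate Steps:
F = -11 (F = -1*11 = -11)
F + 4231 = -11 + 4231 = 4220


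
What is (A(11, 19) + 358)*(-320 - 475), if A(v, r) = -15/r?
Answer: -5395665/19 ≈ -2.8398e+5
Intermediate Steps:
(A(11, 19) + 358)*(-320 - 475) = (-15/19 + 358)*(-320 - 475) = (-15*1/19 + 358)*(-795) = (-15/19 + 358)*(-795) = (6787/19)*(-795) = -5395665/19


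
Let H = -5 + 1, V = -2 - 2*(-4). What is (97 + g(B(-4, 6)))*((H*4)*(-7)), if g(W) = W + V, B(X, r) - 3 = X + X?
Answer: 10976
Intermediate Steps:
V = 6 (V = -2 + 8 = 6)
B(X, r) = 3 + 2*X (B(X, r) = 3 + (X + X) = 3 + 2*X)
g(W) = 6 + W (g(W) = W + 6 = 6 + W)
H = -4
(97 + g(B(-4, 6)))*((H*4)*(-7)) = (97 + (6 + (3 + 2*(-4))))*(-4*4*(-7)) = (97 + (6 + (3 - 8)))*(-16*(-7)) = (97 + (6 - 5))*112 = (97 + 1)*112 = 98*112 = 10976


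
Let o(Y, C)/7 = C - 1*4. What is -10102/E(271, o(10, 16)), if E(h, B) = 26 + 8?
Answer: -5051/17 ≈ -297.12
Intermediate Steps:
o(Y, C) = -28 + 7*C (o(Y, C) = 7*(C - 1*4) = 7*(C - 4) = 7*(-4 + C) = -28 + 7*C)
E(h, B) = 34
-10102/E(271, o(10, 16)) = -10102/34 = -10102*1/34 = -5051/17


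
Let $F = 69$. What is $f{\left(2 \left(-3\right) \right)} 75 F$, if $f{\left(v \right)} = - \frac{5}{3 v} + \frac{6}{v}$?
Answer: $- \frac{7475}{2} \approx -3737.5$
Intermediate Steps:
$f{\left(v \right)} = \frac{13}{3 v}$ ($f{\left(v \right)} = - 5 \frac{1}{3 v} + \frac{6}{v} = - \frac{5}{3 v} + \frac{6}{v} = \frac{13}{3 v}$)
$f{\left(2 \left(-3\right) \right)} 75 F = \frac{13}{3 \cdot 2 \left(-3\right)} 75 \cdot 69 = \frac{13}{3 \left(-6\right)} 75 \cdot 69 = \frac{13}{3} \left(- \frac{1}{6}\right) 75 \cdot 69 = \left(- \frac{13}{18}\right) 75 \cdot 69 = \left(- \frac{325}{6}\right) 69 = - \frac{7475}{2}$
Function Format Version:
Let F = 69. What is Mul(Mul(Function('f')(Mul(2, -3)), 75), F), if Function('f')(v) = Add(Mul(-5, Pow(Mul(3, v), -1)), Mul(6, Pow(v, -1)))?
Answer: Rational(-7475, 2) ≈ -3737.5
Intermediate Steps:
Function('f')(v) = Mul(Rational(13, 3), Pow(v, -1)) (Function('f')(v) = Add(Mul(-5, Mul(Rational(1, 3), Pow(v, -1))), Mul(6, Pow(v, -1))) = Add(Mul(Rational(-5, 3), Pow(v, -1)), Mul(6, Pow(v, -1))) = Mul(Rational(13, 3), Pow(v, -1)))
Mul(Mul(Function('f')(Mul(2, -3)), 75), F) = Mul(Mul(Mul(Rational(13, 3), Pow(Mul(2, -3), -1)), 75), 69) = Mul(Mul(Mul(Rational(13, 3), Pow(-6, -1)), 75), 69) = Mul(Mul(Mul(Rational(13, 3), Rational(-1, 6)), 75), 69) = Mul(Mul(Rational(-13, 18), 75), 69) = Mul(Rational(-325, 6), 69) = Rational(-7475, 2)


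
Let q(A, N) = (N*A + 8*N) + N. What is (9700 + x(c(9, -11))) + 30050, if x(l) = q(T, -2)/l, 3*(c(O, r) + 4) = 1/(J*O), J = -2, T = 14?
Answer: 8628234/217 ≈ 39761.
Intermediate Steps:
q(A, N) = 9*N + A*N (q(A, N) = (A*N + 8*N) + N = (8*N + A*N) + N = 9*N + A*N)
c(O, r) = -4 - 1/(6*O) (c(O, r) = -4 + 1/(3*((-2*O))) = -4 + (-1/(2*O))/3 = -4 - 1/(6*O))
x(l) = -46/l (x(l) = (-2*(9 + 14))/l = (-2*23)/l = -46/l)
(9700 + x(c(9, -11))) + 30050 = (9700 - 46/(-4 - ⅙/9)) + 30050 = (9700 - 46/(-4 - ⅙*⅑)) + 30050 = (9700 - 46/(-4 - 1/54)) + 30050 = (9700 - 46/(-217/54)) + 30050 = (9700 - 46*(-54/217)) + 30050 = (9700 + 2484/217) + 30050 = 2107384/217 + 30050 = 8628234/217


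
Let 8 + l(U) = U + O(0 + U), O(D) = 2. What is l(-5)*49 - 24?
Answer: -563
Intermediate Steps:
l(U) = -6 + U (l(U) = -8 + (U + 2) = -8 + (2 + U) = -6 + U)
l(-5)*49 - 24 = (-6 - 5)*49 - 24 = -11*49 - 24 = -539 - 24 = -563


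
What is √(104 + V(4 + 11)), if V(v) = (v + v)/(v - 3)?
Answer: √426/2 ≈ 10.320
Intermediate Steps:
V(v) = 2*v/(-3 + v) (V(v) = (2*v)/(-3 + v) = 2*v/(-3 + v))
√(104 + V(4 + 11)) = √(104 + 2*(4 + 11)/(-3 + (4 + 11))) = √(104 + 2*15/(-3 + 15)) = √(104 + 2*15/12) = √(104 + 2*15*(1/12)) = √(104 + 5/2) = √(213/2) = √426/2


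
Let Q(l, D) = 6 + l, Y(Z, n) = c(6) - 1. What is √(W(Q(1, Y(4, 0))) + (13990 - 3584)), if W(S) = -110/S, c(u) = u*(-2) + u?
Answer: 2*√127281/7 ≈ 101.93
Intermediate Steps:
c(u) = -u (c(u) = -2*u + u = -u)
Y(Z, n) = -7 (Y(Z, n) = -1*6 - 1 = -6 - 1 = -7)
√(W(Q(1, Y(4, 0))) + (13990 - 3584)) = √(-110/(6 + 1) + (13990 - 3584)) = √(-110/7 + 10406) = √(72732/7) = 2*√127281/7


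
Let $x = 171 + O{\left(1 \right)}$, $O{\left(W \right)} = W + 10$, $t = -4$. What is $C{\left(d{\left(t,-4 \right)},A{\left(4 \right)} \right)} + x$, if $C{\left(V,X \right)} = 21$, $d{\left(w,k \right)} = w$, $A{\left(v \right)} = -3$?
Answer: $203$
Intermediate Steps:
$O{\left(W \right)} = 10 + W$
$x = 182$ ($x = 171 + \left(10 + 1\right) = 171 + 11 = 182$)
$C{\left(d{\left(t,-4 \right)},A{\left(4 \right)} \right)} + x = 21 + 182 = 203$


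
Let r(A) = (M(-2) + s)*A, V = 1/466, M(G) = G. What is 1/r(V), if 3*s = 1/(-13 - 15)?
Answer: -39144/169 ≈ -231.62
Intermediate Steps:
s = -1/84 (s = 1/(3*(-13 - 15)) = (⅓)/(-28) = (⅓)*(-1/28) = -1/84 ≈ -0.011905)
V = 1/466 ≈ 0.0021459
r(A) = -169*A/84 (r(A) = (-2 - 1/84)*A = -169*A/84)
1/r(V) = 1/(-169/84*1/466) = 1/(-169/39144) = -39144/169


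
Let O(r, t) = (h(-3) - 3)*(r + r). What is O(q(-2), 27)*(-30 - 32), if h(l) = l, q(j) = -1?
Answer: -744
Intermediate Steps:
O(r, t) = -12*r (O(r, t) = (-3 - 3)*(r + r) = -12*r)
O(q(-2), 27)*(-30 - 32) = (-12*(-1))*(-30 - 32) = 12*(-62) = -744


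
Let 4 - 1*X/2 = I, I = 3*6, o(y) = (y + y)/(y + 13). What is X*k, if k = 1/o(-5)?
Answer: 112/5 ≈ 22.400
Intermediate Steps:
o(y) = 2*y/(13 + y) (o(y) = (2*y)/(13 + y) = 2*y/(13 + y))
I = 18
k = -⅘ (k = 1/(2*(-5)/(13 - 5)) = 1/(2*(-5)/8) = 1/(2*(-5)*(⅛)) = 1/(-5/4) = -⅘ ≈ -0.80000)
X = -28 (X = 8 - 2*18 = 8 - 36 = -28)
X*k = -28*(-⅘) = 112/5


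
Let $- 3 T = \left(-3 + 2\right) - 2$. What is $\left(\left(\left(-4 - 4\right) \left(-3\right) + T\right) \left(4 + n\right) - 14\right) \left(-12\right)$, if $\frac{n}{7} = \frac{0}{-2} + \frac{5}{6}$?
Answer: $-2782$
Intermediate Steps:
$T = 1$ ($T = - \frac{\left(-3 + 2\right) - 2}{3} = - \frac{-1 - 2}{3} = \left(- \frac{1}{3}\right) \left(-3\right) = 1$)
$n = \frac{35}{6}$ ($n = 7 \left(\frac{0}{-2} + \frac{5}{6}\right) = 7 \left(0 \left(- \frac{1}{2}\right) + 5 \cdot \frac{1}{6}\right) = 7 \left(0 + \frac{5}{6}\right) = 7 \cdot \frac{5}{6} = \frac{35}{6} \approx 5.8333$)
$\left(\left(\left(-4 - 4\right) \left(-3\right) + T\right) \left(4 + n\right) - 14\right) \left(-12\right) = \left(\left(\left(-4 - 4\right) \left(-3\right) + 1\right) \left(4 + \frac{35}{6}\right) - 14\right) \left(-12\right) = \left(\left(\left(-8\right) \left(-3\right) + 1\right) \frac{59}{6} - 14\right) \left(-12\right) = \left(\left(24 + 1\right) \frac{59}{6} - 14\right) \left(-12\right) = \left(25 \cdot \frac{59}{6} - 14\right) \left(-12\right) = \left(\frac{1475}{6} - 14\right) \left(-12\right) = \frac{1391}{6} \left(-12\right) = -2782$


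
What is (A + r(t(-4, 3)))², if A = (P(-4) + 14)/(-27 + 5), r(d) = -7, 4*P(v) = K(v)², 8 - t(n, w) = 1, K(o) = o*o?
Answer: 13456/121 ≈ 111.21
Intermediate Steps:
K(o) = o²
t(n, w) = 7 (t(n, w) = 8 - 1*1 = 8 - 1 = 7)
P(v) = v⁴/4 (P(v) = (v²)²/4 = v⁴/4)
A = -39/11 (A = ((¼)*(-4)⁴ + 14)/(-27 + 5) = ((¼)*256 + 14)/(-22) = (64 + 14)*(-1/22) = 78*(-1/22) = -39/11 ≈ -3.5455)
(A + r(t(-4, 3)))² = (-39/11 - 7)² = (-116/11)² = 13456/121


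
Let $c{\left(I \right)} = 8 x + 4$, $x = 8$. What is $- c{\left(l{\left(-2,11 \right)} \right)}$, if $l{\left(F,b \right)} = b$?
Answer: $-68$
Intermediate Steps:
$c{\left(I \right)} = 68$ ($c{\left(I \right)} = 8 \cdot 8 + 4 = 64 + 4 = 68$)
$- c{\left(l{\left(-2,11 \right)} \right)} = \left(-1\right) 68 = -68$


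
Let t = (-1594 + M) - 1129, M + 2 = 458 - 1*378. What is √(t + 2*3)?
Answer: I*√2639 ≈ 51.371*I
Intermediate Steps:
M = 78 (M = -2 + (458 - 1*378) = -2 + (458 - 378) = -2 + 80 = 78)
t = -2645 (t = (-1594 + 78) - 1129 = -1516 - 1129 = -2645)
√(t + 2*3) = √(-2645 + 2*3) = √(-2645 + 6) = √(-2639) = I*√2639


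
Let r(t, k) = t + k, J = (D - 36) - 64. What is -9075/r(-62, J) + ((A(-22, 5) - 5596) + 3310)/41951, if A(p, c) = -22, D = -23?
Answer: 76055669/1552187 ≈ 48.999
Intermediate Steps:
J = -123 (J = (-23 - 36) - 64 = -59 - 64 = -123)
r(t, k) = k + t
-9075/r(-62, J) + ((A(-22, 5) - 5596) + 3310)/41951 = -9075/(-123 - 62) + ((-22 - 5596) + 3310)/41951 = -9075/(-185) + (-5618 + 3310)*(1/41951) = -9075*(-1/185) - 2308*1/41951 = 1815/37 - 2308/41951 = 76055669/1552187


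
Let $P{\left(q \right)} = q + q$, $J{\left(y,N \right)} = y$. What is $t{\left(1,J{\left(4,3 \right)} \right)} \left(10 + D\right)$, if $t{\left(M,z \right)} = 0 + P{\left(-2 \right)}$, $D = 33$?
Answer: $-172$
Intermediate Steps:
$P{\left(q \right)} = 2 q$
$t{\left(M,z \right)} = -4$ ($t{\left(M,z \right)} = 0 + 2 \left(-2\right) = 0 - 4 = -4$)
$t{\left(1,J{\left(4,3 \right)} \right)} \left(10 + D\right) = - 4 \left(10 + 33\right) = \left(-4\right) 43 = -172$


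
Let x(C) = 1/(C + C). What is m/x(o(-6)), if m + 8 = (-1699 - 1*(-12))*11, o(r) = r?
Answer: 222780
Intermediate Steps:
m = -18565 (m = -8 + (-1699 - 1*(-12))*11 = -8 + (-1699 + 12)*11 = -8 - 1687*11 = -8 - 18557 = -18565)
x(C) = 1/(2*C)
m/x(o(-6)) = -18565/((½)/(-6)) = -18565/((½)*(-⅙)) = -18565/(-1/12) = -18565*(-12) = 222780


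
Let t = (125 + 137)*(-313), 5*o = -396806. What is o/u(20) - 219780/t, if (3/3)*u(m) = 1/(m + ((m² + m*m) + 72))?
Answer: -14513050335406/205015 ≈ -7.0790e+7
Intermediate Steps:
o = -396806/5 (o = (⅕)*(-396806) = -396806/5 ≈ -79361.)
u(m) = 1/(72 + m + 2*m²) (u(m) = 1/(m + ((m² + m*m) + 72)) = 1/(m + ((m² + m²) + 72)) = 1/(m + (2*m² + 72)) = 1/(m + (72 + 2*m²)) = 1/(72 + m + 2*m²))
t = -82006 (t = 262*(-313) = -82006)
o/u(20) - 219780/t = -396806/(5*(1/(72 + 20 + 2*20²))) - 219780/(-82006) = -396806/(5*(1/(72 + 20 + 2*400))) - 219780*(-1/82006) = -396806/(5*(1/(72 + 20 + 800))) + 109890/41003 = -396806/(5*(1/892)) + 109890/41003 = -396806/(5*1/892) + 109890/41003 = -396806/5*892 + 109890/41003 = -353950952/5 + 109890/41003 = -14513050335406/205015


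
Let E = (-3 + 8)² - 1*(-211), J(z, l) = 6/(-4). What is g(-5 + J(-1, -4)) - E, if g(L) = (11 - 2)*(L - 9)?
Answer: -751/2 ≈ -375.50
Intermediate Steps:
J(z, l) = -3/2 (J(z, l) = 6*(-¼) = -3/2)
g(L) = -81 + 9*L (g(L) = 9*(-9 + L) = -81 + 9*L)
E = 236 (E = 5² + 211 = 25 + 211 = 236)
g(-5 + J(-1, -4)) - E = (-81 + 9*(-5 - 3/2)) - 1*236 = (-81 + 9*(-13/2)) - 236 = (-81 - 117/2) - 236 = -279/2 - 236 = -751/2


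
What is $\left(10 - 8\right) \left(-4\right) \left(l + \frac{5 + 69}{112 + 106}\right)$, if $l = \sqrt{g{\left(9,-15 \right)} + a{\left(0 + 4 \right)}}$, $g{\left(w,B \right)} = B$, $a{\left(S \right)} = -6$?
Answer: $- \frac{296}{109} - 8 i \sqrt{21} \approx -2.7156 - 36.661 i$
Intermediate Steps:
$l = i \sqrt{21}$ ($l = \sqrt{-15 - 6} = \sqrt{-21} = i \sqrt{21} \approx 4.5826 i$)
$\left(10 - 8\right) \left(-4\right) \left(l + \frac{5 + 69}{112 + 106}\right) = \left(10 - 8\right) \left(-4\right) \left(i \sqrt{21} + \frac{5 + 69}{112 + 106}\right) = 2 \left(-4\right) \left(i \sqrt{21} + \frac{74}{218}\right) = - 8 \left(i \sqrt{21} + 74 \cdot \frac{1}{218}\right) = - 8 \left(i \sqrt{21} + \frac{37}{109}\right) = - 8 \left(\frac{37}{109} + i \sqrt{21}\right) = - \frac{296}{109} - 8 i \sqrt{21}$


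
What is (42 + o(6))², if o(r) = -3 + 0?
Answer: 1521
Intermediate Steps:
o(r) = -3
(42 + o(6))² = (42 - 3)² = 39² = 1521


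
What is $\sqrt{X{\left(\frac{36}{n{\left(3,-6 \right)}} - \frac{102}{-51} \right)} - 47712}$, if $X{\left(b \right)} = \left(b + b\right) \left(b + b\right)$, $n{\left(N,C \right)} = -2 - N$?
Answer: $\frac{4 i \sqrt{74381}}{5} \approx 218.18 i$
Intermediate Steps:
$X{\left(b \right)} = 4 b^{2}$ ($X{\left(b \right)} = 2 b 2 b = 4 b^{2}$)
$\sqrt{X{\left(\frac{36}{n{\left(3,-6 \right)}} - \frac{102}{-51} \right)} - 47712} = \sqrt{4 \left(\frac{36}{-2 - 3} - \frac{102}{-51}\right)^{2} - 47712} = \sqrt{4 \left(\frac{36}{-2 - 3} - -2\right)^{2} - 47712} = \sqrt{4 \left(\frac{36}{-5} + 2\right)^{2} - 47712} = \sqrt{4 \left(36 \left(- \frac{1}{5}\right) + 2\right)^{2} - 47712} = \sqrt{4 \left(- \frac{36}{5} + 2\right)^{2} - 47712} = \sqrt{4 \left(- \frac{26}{5}\right)^{2} - 47712} = \sqrt{4 \cdot \frac{676}{25} - 47712} = \sqrt{\frac{2704}{25} - 47712} = \sqrt{- \frac{1190096}{25}} = \frac{4 i \sqrt{74381}}{5}$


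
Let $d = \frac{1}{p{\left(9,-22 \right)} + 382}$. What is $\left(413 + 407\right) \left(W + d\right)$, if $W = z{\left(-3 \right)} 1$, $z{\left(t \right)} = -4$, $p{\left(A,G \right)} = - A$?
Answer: $- \frac{1222620}{373} \approx -3277.8$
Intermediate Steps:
$d = \frac{1}{373}$ ($d = \frac{1}{\left(-1\right) 9 + 382} = \frac{1}{-9 + 382} = \frac{1}{373} \approx 0.002681$)
$W = -4$ ($W = \left(-4\right) 1 = -4$)
$\left(413 + 407\right) \left(W + d\right) = \left(413 + 407\right) \left(-4 + \frac{1}{373}\right) = 820 \left(- \frac{1491}{373}\right) = - \frac{1222620}{373}$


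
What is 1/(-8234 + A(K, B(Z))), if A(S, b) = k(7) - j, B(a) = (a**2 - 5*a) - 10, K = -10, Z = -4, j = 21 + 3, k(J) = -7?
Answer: -1/8265 ≈ -0.00012099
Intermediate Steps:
j = 24
B(a) = -10 + a**2 - 5*a
A(S, b) = -31 (A(S, b) = -7 - 1*24 = -7 - 24 = -31)
1/(-8234 + A(K, B(Z))) = 1/(-8234 - 31) = 1/(-8265) = -1/8265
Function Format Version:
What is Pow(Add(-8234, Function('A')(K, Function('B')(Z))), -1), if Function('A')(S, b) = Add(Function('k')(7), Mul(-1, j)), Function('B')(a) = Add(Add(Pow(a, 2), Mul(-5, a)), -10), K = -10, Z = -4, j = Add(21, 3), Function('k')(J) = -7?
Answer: Rational(-1, 8265) ≈ -0.00012099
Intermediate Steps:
j = 24
Function('B')(a) = Add(-10, Pow(a, 2), Mul(-5, a))
Function('A')(S, b) = -31 (Function('A')(S, b) = Add(-7, Mul(-1, 24)) = Add(-7, -24) = -31)
Pow(Add(-8234, Function('A')(K, Function('B')(Z))), -1) = Pow(Add(-8234, -31), -1) = Pow(-8265, -1) = Rational(-1, 8265)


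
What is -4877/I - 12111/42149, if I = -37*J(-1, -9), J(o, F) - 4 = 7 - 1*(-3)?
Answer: 199287175/21833182 ≈ 9.1277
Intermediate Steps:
J(o, F) = 14 (J(o, F) = 4 + (7 - 1*(-3)) = 4 + (7 + 3) = 4 + 10 = 14)
I = -518 (I = -37*14 = -518)
-4877/I - 12111/42149 = -4877/(-518) - 12111/42149 = -4877*(-1/518) - 12111*1/42149 = 4877/518 - 12111/42149 = 199287175/21833182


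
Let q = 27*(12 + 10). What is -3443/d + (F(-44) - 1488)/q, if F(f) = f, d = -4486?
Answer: -2413705/1332342 ≈ -1.8116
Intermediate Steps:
q = 594 (q = 27*22 = 594)
-3443/d + (F(-44) - 1488)/q = -3443/(-4486) + (-44 - 1488)/594 = -3443*(-1/4486) - 1532*1/594 = 3443/4486 - 766/297 = -2413705/1332342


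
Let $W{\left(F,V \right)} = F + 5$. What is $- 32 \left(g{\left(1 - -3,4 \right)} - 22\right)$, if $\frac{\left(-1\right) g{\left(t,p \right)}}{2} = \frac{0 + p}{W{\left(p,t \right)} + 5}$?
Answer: $\frac{5056}{7} \approx 722.29$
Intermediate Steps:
$W{\left(F,V \right)} = 5 + F$
$g{\left(t,p \right)} = - \frac{2 p}{10 + p}$ ($g{\left(t,p \right)} = - 2 \frac{0 + p}{\left(5 + p\right) + 5} = - 2 \frac{p}{10 + p} = - \frac{2 p}{10 + p}$)
$- 32 \left(g{\left(1 - -3,4 \right)} - 22\right) = - 32 \left(\left(-2\right) 4 \frac{1}{10 + 4} - 22\right) = - 32 \left(\left(-2\right) 4 \cdot \frac{1}{14} - 22\right) = - 32 \left(- \frac{4}{7} - 22\right) = \left(-32\right) \left(- \frac{158}{7}\right) = \frac{5056}{7}$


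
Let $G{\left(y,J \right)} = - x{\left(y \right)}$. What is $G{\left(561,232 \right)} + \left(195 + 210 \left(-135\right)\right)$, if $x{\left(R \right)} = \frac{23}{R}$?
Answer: $- \frac{15794978}{561} \approx -28155.0$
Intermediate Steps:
$G{\left(y,J \right)} = - \frac{23}{y}$
$G{\left(561,232 \right)} + \left(195 + 210 \left(-135\right)\right) = - \frac{23}{561} + \left(195 + 210 \left(-135\right)\right) = \left(-23\right) \frac{1}{561} + \left(195 - 28350\right) = - \frac{23}{561} - 28155 = - \frac{15794978}{561}$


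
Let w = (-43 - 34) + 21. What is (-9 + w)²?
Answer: 4225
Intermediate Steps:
w = -56 (w = -77 + 21 = -56)
(-9 + w)² = (-9 - 56)² = (-65)² = 4225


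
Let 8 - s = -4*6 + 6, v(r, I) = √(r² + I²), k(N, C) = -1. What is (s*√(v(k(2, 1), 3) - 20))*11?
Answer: 286*√(-20 + √10) ≈ 1173.6*I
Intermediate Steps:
v(r, I) = √(I² + r²)
s = 26 (s = 8 - (-4*6 + 6) = 8 - (-24 + 6) = 8 - 1*(-18) = 8 + 18 = 26)
(s*√(v(k(2, 1), 3) - 20))*11 = (26*√(√(3² + (-1)²) - 20))*11 = (26*√(√(9 + 1) - 20))*11 = (26*√(√10 - 20))*11 = (26*√(-20 + √10))*11 = 286*√(-20 + √10)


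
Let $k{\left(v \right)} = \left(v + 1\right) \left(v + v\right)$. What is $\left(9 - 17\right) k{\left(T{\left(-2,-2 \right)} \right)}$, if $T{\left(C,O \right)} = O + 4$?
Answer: $-96$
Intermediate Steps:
$T{\left(C,O \right)} = 4 + O$
$k{\left(v \right)} = 2 v \left(1 + v\right)$ ($k{\left(v \right)} = \left(1 + v\right) 2 v = 2 v \left(1 + v\right)$)
$\left(9 - 17\right) k{\left(T{\left(-2,-2 \right)} \right)} = \left(9 - 17\right) 2 \left(4 - 2\right) \left(1 + \left(4 - 2\right)\right) = - 8 \cdot 2 \cdot 2 \left(1 + 2\right) = - 8 \cdot 2 \cdot 2 \cdot 3 = \left(-8\right) 12 = -96$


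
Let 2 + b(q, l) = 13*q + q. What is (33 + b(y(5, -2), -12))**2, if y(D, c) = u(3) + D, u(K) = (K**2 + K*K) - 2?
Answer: 105625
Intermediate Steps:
u(K) = -2 + 2*K**2 (u(K) = (K**2 + K**2) - 2 = 2*K**2 - 2 = -2 + 2*K**2)
y(D, c) = 16 + D (y(D, c) = (-2 + 2*3**2) + D = (-2 + 2*9) + D = (-2 + 18) + D = 16 + D)
b(q, l) = -2 + 14*q (b(q, l) = -2 + (13*q + q) = -2 + 14*q)
(33 + b(y(5, -2), -12))**2 = (33 + (-2 + 14*(16 + 5)))**2 = (33 + (-2 + 14*21))**2 = (33 + (-2 + 294))**2 = (33 + 292)**2 = 325**2 = 105625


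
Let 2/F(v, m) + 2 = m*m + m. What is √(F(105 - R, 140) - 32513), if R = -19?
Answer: 2*I*√791668471431/9869 ≈ 180.31*I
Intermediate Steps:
F(v, m) = 2/(-2 + m + m²) (F(v, m) = 2/(-2 + (m*m + m)) = 2/(-2 + (m² + m)) = 2/(-2 + (m + m²)) = 2/(-2 + m + m²))
√(F(105 - R, 140) - 32513) = √(2/(-2 + 140 + 140²) - 32513) = √(2/(-2 + 140 + 19600) - 32513) = √(2/19738 - 32513) = √(2*(1/19738) - 32513) = √(1/9869 - 32513) = √(-320870796/9869) = 2*I*√791668471431/9869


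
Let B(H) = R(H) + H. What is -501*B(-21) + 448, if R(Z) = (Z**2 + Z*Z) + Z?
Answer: -420392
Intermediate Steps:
R(Z) = Z + 2*Z**2 (R(Z) = (Z**2 + Z**2) + Z = 2*Z**2 + Z = Z + 2*Z**2)
B(H) = H + H*(1 + 2*H) (B(H) = H*(1 + 2*H) + H = H + H*(1 + 2*H))
-501*B(-21) + 448 = -1002*(-21)*(1 - 21) + 448 = -1002*(-21)*(-20) + 448 = -501*840 + 448 = -420840 + 448 = -420392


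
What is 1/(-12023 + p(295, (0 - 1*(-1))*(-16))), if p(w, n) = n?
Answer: -1/12039 ≈ -8.3063e-5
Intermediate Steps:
1/(-12023 + p(295, (0 - 1*(-1))*(-16))) = 1/(-12023 + (0 - 1*(-1))*(-16)) = 1/(-12023 + (0 + 1)*(-16)) = 1/(-12023 + 1*(-16)) = 1/(-12023 - 16) = 1/(-12039) = -1/12039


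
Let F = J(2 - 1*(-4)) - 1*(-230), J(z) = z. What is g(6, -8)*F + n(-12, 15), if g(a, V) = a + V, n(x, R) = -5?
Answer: -477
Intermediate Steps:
g(a, V) = V + a
F = 236 (F = (2 - 1*(-4)) - 1*(-230) = (2 + 4) + 230 = 6 + 230 = 236)
g(6, -8)*F + n(-12, 15) = (-8 + 6)*236 - 5 = -2*236 - 5 = -472 - 5 = -477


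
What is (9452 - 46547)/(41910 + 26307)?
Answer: -12365/22739 ≈ -0.54378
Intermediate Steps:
(9452 - 46547)/(41910 + 26307) = -37095/68217 = -37095*1/68217 = -12365/22739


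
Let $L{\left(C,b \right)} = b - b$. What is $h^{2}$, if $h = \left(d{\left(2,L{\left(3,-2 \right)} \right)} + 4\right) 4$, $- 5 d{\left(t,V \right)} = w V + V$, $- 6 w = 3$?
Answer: $256$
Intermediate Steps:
$w = - \frac{1}{2}$ ($w = \left(- \frac{1}{6}\right) 3 = - \frac{1}{2} \approx -0.5$)
$L{\left(C,b \right)} = 0$
$d{\left(t,V \right)} = - \frac{V}{10}$ ($d{\left(t,V \right)} = - \frac{- \frac{V}{2} + V}{5} = - \frac{\frac{1}{2} V}{5} = - \frac{V}{10}$)
$h = 16$ ($h = \left(\left(- \frac{1}{10}\right) 0 + 4\right) 4 = \left(0 + 4\right) 4 = 4 \cdot 4 = 16$)
$h^{2} = 16^{2} = 256$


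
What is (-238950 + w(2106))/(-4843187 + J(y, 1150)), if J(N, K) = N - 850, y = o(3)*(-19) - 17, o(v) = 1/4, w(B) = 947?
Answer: 952012/19376235 ≈ 0.049133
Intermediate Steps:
o(v) = 1/4
y = -87/4 (y = (1/4)*(-19) - 17 = -19/4 - 17 = -87/4 ≈ -21.750)
J(N, K) = -850 + N
(-238950 + w(2106))/(-4843187 + J(y, 1150)) = (-238950 + 947)/(-4843187 + (-850 - 87/4)) = -238003/(-4843187 - 3487/4) = -238003/(-19376235/4) = -238003*(-4/19376235) = 952012/19376235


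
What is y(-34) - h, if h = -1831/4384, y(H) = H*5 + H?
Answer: -892505/4384 ≈ -203.58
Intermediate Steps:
y(H) = 6*H (y(H) = 5*H + H = 6*H)
h = -1831/4384 (h = -1831*1/4384 = -1831/4384 ≈ -0.41765)
y(-34) - h = 6*(-34) - 1*(-1831/4384) = -204 + 1831/4384 = -892505/4384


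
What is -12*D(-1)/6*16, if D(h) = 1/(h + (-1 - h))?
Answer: 32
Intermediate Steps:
D(h) = -1 (D(h) = 1/(-1) = -1)
-12*D(-1)/6*16 = -(-12)/6*16 = -12*(-⅙)*16 = 2*16 = 32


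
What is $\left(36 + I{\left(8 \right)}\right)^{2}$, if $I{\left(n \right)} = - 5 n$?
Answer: $16$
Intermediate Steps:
$\left(36 + I{\left(8 \right)}\right)^{2} = \left(36 - 40\right)^{2} = \left(-4\right)^{2} = 16$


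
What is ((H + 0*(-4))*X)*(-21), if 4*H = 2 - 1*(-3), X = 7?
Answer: -735/4 ≈ -183.75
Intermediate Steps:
H = 5/4 (H = (2 - 1*(-3))/4 = (2 + 3)/4 = (¼)*5 = 5/4 ≈ 1.2500)
((H + 0*(-4))*X)*(-21) = ((5/4 + 0*(-4))*7)*(-21) = ((5/4 + 0)*7)*(-21) = ((5/4)*7)*(-21) = (35/4)*(-21) = -735/4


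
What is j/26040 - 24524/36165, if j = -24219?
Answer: -100965673/62782440 ≈ -1.6082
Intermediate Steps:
j/26040 - 24524/36165 = -24219/26040 - 24524/36165 = -24219*1/26040 - 24524*1/36165 = -8073/8680 - 24524/36165 = -100965673/62782440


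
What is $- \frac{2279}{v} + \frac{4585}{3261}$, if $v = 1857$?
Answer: $\frac{360842}{2018559} \approx 0.17876$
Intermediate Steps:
$- \frac{2279}{v} + \frac{4585}{3261} = - \frac{2279}{1857} + \frac{4585}{3261} = \frac{360842}{2018559}$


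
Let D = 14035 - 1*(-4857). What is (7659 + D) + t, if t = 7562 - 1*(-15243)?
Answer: 49356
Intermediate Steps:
D = 18892 (D = 14035 + 4857 = 18892)
t = 22805 (t = 7562 + 15243 = 22805)
(7659 + D) + t = (7659 + 18892) + 22805 = 26551 + 22805 = 49356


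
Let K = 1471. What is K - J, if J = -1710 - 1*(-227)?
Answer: 2954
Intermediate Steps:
J = -1483 (J = -1710 + 227 = -1483)
K - J = 1471 - 1*(-1483) = 1471 + 1483 = 2954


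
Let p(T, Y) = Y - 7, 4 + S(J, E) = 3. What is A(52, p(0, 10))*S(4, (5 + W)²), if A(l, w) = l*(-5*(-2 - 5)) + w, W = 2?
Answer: -1823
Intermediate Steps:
S(J, E) = -1 (S(J, E) = -4 + 3 = -1)
p(T, Y) = -7 + Y
A(l, w) = w + 35*l (A(l, w) = l*(-5*(-7)) + w = l*35 + w = 35*l + w = w + 35*l)
A(52, p(0, 10))*S(4, (5 + W)²) = ((-7 + 10) + 35*52)*(-1) = (3 + 1820)*(-1) = 1823*(-1) = -1823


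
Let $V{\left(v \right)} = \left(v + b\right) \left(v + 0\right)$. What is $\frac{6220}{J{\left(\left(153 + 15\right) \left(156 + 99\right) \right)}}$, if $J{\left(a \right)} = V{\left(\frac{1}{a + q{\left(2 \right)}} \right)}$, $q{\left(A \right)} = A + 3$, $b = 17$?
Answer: $\frac{5709008417750}{364183} \approx 1.5676 \cdot 10^{7}$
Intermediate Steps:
$q{\left(A \right)} = 3 + A$
$V{\left(v \right)} = v \left(17 + v\right)$ ($V{\left(v \right)} = \left(v + 17\right) \left(v + 0\right) = \left(17 + v\right) v = v \left(17 + v\right)$)
$J{\left(a \right)} = \frac{17 + \frac{1}{5 + a}}{5 + a}$ ($J{\left(a \right)} = \frac{17 + \frac{1}{a + \left(3 + 2\right)}}{a + \left(3 + 2\right)} = \frac{17 + \frac{1}{a + 5}}{a + 5} = \frac{17 + \frac{1}{5 + a}}{5 + a}$)
$\frac{6220}{J{\left(\left(153 + 15\right) \left(156 + 99\right) \right)}} = \frac{6220}{\frac{1}{\left(5 + \left(153 + 15\right) \left(156 + 99\right)\right)^{2}} \left(86 + 17 \left(153 + 15\right) \left(156 + 99\right)\right)} = \frac{6220}{\frac{1}{\left(5 + 168 \cdot 255\right)^{2}} \left(86 + 17 \cdot 168 \cdot 255\right)} = \frac{6220}{\frac{1}{\left(5 + 42840\right)^{2}} \left(86 + 17 \cdot 42840\right)} = \frac{6220}{\frac{1}{1835694025} \left(86 + 728280\right)} = \frac{6220}{\frac{1}{1835694025} \cdot 728366} = \frac{6220}{\frac{728366}{1835694025}} = 6220 \cdot \frac{1835694025}{728366} = \frac{5709008417750}{364183}$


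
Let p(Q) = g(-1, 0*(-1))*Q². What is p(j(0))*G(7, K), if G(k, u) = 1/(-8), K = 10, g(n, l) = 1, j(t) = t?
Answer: 0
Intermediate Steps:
p(Q) = Q² (p(Q) = 1*Q² = Q²)
G(k, u) = -⅛
p(j(0))*G(7, K) = 0²*(-⅛) = 0*(-⅛) = 0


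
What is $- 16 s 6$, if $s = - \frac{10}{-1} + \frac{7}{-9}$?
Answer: $- \frac{2656}{3} \approx -885.33$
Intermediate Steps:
$s = \frac{83}{9}$ ($s = \left(-10\right) \left(-1\right) + 7 \left(- \frac{1}{9}\right) = 10 - \frac{7}{9} = \frac{83}{9} \approx 9.2222$)
$- 16 s 6 = - 16 \cdot \frac{83}{9} \cdot 6 = - \frac{1328 \cdot 6}{9} = \left(-1\right) \frac{2656}{3} = - \frac{2656}{3}$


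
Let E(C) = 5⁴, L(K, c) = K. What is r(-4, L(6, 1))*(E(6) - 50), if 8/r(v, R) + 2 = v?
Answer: -2300/3 ≈ -766.67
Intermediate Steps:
r(v, R) = 8/(-2 + v)
E(C) = 625
r(-4, L(6, 1))*(E(6) - 50) = (8/(-2 - 4))*(625 - 50) = (8/(-6))*575 = (8*(-⅙))*575 = -4/3*575 = -2300/3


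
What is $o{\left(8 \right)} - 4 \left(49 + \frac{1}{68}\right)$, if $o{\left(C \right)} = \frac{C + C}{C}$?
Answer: $- \frac{3299}{17} \approx -194.06$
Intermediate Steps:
$o{\left(C \right)} = 2$ ($o{\left(C \right)} = \frac{2 C}{C} = 2$)
$o{\left(8 \right)} - 4 \left(49 + \frac{1}{68}\right) = 2 - 4 \left(49 + \frac{1}{68}\right) = 2 - \frac{3333}{17} = - \frac{3299}{17}$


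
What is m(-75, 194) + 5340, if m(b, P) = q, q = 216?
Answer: 5556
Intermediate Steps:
m(b, P) = 216
m(-75, 194) + 5340 = 216 + 5340 = 5556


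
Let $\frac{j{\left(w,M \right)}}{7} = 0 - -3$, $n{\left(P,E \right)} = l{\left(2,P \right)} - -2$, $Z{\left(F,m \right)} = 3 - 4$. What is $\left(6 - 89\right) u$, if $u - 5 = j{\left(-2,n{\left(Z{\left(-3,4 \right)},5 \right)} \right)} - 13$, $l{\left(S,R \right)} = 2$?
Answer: $-1079$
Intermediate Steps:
$Z{\left(F,m \right)} = -1$
$n{\left(P,E \right)} = 4$ ($n{\left(P,E \right)} = 2 - -2 = 2 + 2 = 4$)
$j{\left(w,M \right)} = 21$ ($j{\left(w,M \right)} = 7 \left(0 - -3\right) = 7 \left(0 + 3\right) = 7 \cdot 3 = 21$)
$u = 13$ ($u = 5 + \left(21 - 13\right) = 5 + 8 = 13$)
$\left(6 - 89\right) u = \left(6 - 89\right) 13 = \left(-83\right) 13 = -1079$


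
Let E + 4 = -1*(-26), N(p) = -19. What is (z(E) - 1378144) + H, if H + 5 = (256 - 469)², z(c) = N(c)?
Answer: -1332799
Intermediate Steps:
E = 22 (E = -4 - 1*(-26) = -4 + 26 = 22)
z(c) = -19
H = 45364 (H = -5 + (256 - 469)² = -5 + (-213)² = -5 + 45369 = 45364)
(z(E) - 1378144) + H = (-19 - 1378144) + 45364 = -1378163 + 45364 = -1332799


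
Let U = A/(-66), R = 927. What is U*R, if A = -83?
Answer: 25647/22 ≈ 1165.8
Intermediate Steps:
U = 83/66 (U = -83/(-66) = -83*(-1/66) = 83/66 ≈ 1.2576)
U*R = (83/66)*927 = 25647/22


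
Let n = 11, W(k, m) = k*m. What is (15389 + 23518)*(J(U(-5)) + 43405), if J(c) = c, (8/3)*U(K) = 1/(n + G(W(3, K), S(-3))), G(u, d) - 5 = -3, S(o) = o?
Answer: 175630983561/104 ≈ 1.6888e+9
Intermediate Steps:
G(u, d) = 2 (G(u, d) = 5 - 3 = 2)
U(K) = 3/104 (U(K) = 3/(8*(11 + 2)) = (3/8)/13 = (3/8)*(1/13) = 3/104)
(15389 + 23518)*(J(U(-5)) + 43405) = (15389 + 23518)*(3/104 + 43405) = 38907*(4514123/104) = 175630983561/104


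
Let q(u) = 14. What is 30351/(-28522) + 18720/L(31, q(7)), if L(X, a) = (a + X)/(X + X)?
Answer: 735609073/28522 ≈ 25791.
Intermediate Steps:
L(X, a) = (X + a)/(2*X) (L(X, a) = (X + a)/((2*X)) = (X + a)*(1/(2*X)) = (X + a)/(2*X))
30351/(-28522) + 18720/L(31, q(7)) = 30351/(-28522) + 18720/(((1/2)*(31 + 14)/31)) = 30351*(-1/28522) + 18720/(((1/2)*(1/31)*45)) = -30351/28522 + 18720/(45/62) = -30351/28522 + 18720*(62/45) = -30351/28522 + 25792 = 735609073/28522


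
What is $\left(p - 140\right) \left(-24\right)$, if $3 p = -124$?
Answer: $4352$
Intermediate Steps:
$p = - \frac{124}{3}$ ($p = \frac{1}{3} \left(-124\right) = - \frac{124}{3} \approx -41.333$)
$\left(p - 140\right) \left(-24\right) = \left(- \frac{124}{3} - 140\right) \left(-24\right) = \left(- \frac{544}{3}\right) \left(-24\right) = 4352$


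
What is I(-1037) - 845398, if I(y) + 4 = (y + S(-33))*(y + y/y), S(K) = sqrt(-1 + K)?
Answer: 228930 - 1036*I*sqrt(34) ≈ 2.2893e+5 - 6040.9*I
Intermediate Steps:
I(y) = -4 + (1 + y)*(y + I*sqrt(34)) (I(y) = -4 + (y + sqrt(-1 - 33))*(y + y/y) = -4 + (y + sqrt(-34))*(y + 1) = -4 + (y + I*sqrt(34))*(1 + y) = -4 + (1 + y)*(y + I*sqrt(34)))
I(-1037) - 845398 = (-4 - 1037 + (-1037)**2 + I*sqrt(34) + I*(-1037)*sqrt(34)) - 845398 = (-4 - 1037 + 1075369 + I*sqrt(34) - 1037*I*sqrt(34)) - 845398 = (1074328 - 1036*I*sqrt(34)) - 845398 = 228930 - 1036*I*sqrt(34)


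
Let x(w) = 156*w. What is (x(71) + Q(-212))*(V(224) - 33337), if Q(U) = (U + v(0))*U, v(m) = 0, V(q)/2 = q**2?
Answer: 3754180300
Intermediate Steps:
V(q) = 2*q**2
Q(U) = U**2 (Q(U) = (U + 0)*U = U*U = U**2)
(x(71) + Q(-212))*(V(224) - 33337) = (156*71 + (-212)**2)*(2*224**2 - 33337) = (11076 + 44944)*(2*50176 - 33337) = 56020*(100352 - 33337) = 56020*67015 = 3754180300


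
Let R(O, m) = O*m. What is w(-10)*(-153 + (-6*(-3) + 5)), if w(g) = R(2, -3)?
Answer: 780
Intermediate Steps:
w(g) = -6 (w(g) = 2*(-3) = -6)
w(-10)*(-153 + (-6*(-3) + 5)) = -6*(-153 + (-6*(-3) + 5)) = -6*(-153 + (18 + 5)) = -6*(-153 + 23) = -6*(-130) = 780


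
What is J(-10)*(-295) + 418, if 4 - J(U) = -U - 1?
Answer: 1893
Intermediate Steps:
J(U) = 5 + U (J(U) = 4 - (-U - 1) = 4 - (-1 - U) = 4 + (1 + U) = 5 + U)
J(-10)*(-295) + 418 = (5 - 10)*(-295) + 418 = -5*(-295) + 418 = 1475 + 418 = 1893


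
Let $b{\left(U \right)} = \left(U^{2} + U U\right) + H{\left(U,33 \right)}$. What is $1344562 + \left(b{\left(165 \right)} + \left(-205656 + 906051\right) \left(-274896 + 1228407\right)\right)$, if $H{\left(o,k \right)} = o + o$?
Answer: $667835736187$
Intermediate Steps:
$H{\left(o,k \right)} = 2 o$
$b{\left(U \right)} = 2 U + 2 U^{2}$ ($b{\left(U \right)} = \left(U^{2} + U U\right) + 2 U = \left(U^{2} + U^{2}\right) + 2 U = 2 U^{2} + 2 U = 2 U + 2 U^{2}$)
$1344562 + \left(b{\left(165 \right)} + \left(-205656 + 906051\right) \left(-274896 + 1228407\right)\right) = 1344562 + \left(2 \cdot 165 \left(1 + 165\right) + \left(-205656 + 906051\right) \left(-274896 + 1228407\right)\right) = 1344562 + \left(2 \cdot 165 \cdot 166 + 700395 \cdot 953511\right) = 1344562 + \left(54780 + 667834336845\right) = 1344562 + 667834391625 = 667835736187$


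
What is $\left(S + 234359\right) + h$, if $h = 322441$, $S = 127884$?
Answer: $684684$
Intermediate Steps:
$\left(S + 234359\right) + h = \left(127884 + 234359\right) + 322441 = 362243 + 322441 = 684684$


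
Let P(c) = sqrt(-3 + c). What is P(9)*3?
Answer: 3*sqrt(6) ≈ 7.3485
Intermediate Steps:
P(9)*3 = sqrt(-3 + 9)*3 = sqrt(6)*3 = 3*sqrt(6)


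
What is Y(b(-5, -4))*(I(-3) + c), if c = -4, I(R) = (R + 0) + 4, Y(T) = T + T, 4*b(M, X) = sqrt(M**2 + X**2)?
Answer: -3*sqrt(41)/2 ≈ -9.6047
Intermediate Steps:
b(M, X) = sqrt(M**2 + X**2)/4
Y(T) = 2*T
I(R) = 4 + R (I(R) = R + 4 = 4 + R)
Y(b(-5, -4))*(I(-3) + c) = (2*(sqrt((-5)**2 + (-4)**2)/4))*((4 - 3) - 4) = (2*(sqrt(25 + 16)/4))*(1 - 4) = (2*(sqrt(41)/4))*(-3) = (sqrt(41)/2)*(-3) = -3*sqrt(41)/2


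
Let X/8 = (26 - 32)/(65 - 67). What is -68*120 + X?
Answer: -8136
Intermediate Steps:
X = 24 (X = 8*((26 - 32)/(65 - 67)) = 8*(-6/(-2)) = 8*(-6*(-½)) = 8*3 = 24)
-68*120 + X = -68*120 + 24 = -8160 + 24 = -8136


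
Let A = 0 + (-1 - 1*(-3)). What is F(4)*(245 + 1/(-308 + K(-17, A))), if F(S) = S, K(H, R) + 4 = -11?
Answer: 316536/323 ≈ 979.99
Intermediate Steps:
A = 2 (A = 0 + (-1 + 3) = 0 + 2 = 2)
K(H, R) = -15 (K(H, R) = -4 - 11 = -15)
F(4)*(245 + 1/(-308 + K(-17, A))) = 4*(245 + 1/(-308 - 15)) = 4*(245 + 1/(-323)) = 4*(245 - 1/323) = 4*(79134/323) = 316536/323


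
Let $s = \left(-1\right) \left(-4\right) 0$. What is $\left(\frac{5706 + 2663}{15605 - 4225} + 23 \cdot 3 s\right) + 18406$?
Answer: $\frac{209468649}{11380} \approx 18407.0$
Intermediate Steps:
$s = 0$ ($s = 4 \cdot 0 = 0$)
$\left(\frac{5706 + 2663}{15605 - 4225} + 23 \cdot 3 s\right) + 18406 = \left(\frac{5706 + 2663}{15605 - 4225} + 23 \cdot 3 \cdot 0\right) + 18406 = \left(\frac{8369}{11380} + 69 \cdot 0\right) + 18406 = \left(8369 \cdot \frac{1}{11380} + 0\right) + 18406 = \left(\frac{8369}{11380} + 0\right) + 18406 = \frac{8369}{11380} + 18406 = \frac{209468649}{11380}$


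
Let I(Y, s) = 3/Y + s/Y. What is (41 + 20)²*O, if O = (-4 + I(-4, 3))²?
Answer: 450241/4 ≈ 1.1256e+5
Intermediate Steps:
O = 121/4 (O = (-4 + (3 + 3)/(-4))² = (-4 - ¼*6)² = (-4 - 3/2)² = (-11/2)² = 121/4 ≈ 30.250)
(41 + 20)²*O = (41 + 20)²*(121/4) = 61²*(121/4) = 3721*(121/4) = 450241/4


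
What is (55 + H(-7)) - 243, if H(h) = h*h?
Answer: -139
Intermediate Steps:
H(h) = h**2
(55 + H(-7)) - 243 = (55 + (-7)**2) - 243 = (55 + 49) - 243 = 104 - 243 = -139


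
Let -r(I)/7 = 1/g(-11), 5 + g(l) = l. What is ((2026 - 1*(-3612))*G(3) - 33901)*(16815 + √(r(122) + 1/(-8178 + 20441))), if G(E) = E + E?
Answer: -1227495 - 73*√1052864391/49052 ≈ -1.2275e+6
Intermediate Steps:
g(l) = -5 + l
G(E) = 2*E
r(I) = 7/16 (r(I) = -7/(-5 - 11) = -7/(-16) = -7*(-1/16) = 7/16)
((2026 - 1*(-3612))*G(3) - 33901)*(16815 + √(r(122) + 1/(-8178 + 20441))) = ((2026 - 1*(-3612))*(2*3) - 33901)*(16815 + √(7/16 + 1/(-8178 + 20441))) = ((2026 + 3612)*6 - 33901)*(16815 + √(7/16 + 1/12263)) = (5638*6 - 33901)*(16815 + √(7/16 + 1/12263)) = (33828 - 33901)*(16815 + √(85857/196208)) = -73*(16815 + √1052864391/49052) = -1227495 - 73*√1052864391/49052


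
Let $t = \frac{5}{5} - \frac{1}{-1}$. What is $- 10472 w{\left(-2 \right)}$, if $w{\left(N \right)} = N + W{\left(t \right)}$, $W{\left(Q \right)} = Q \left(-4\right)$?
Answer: $104720$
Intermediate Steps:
$t = 2$ ($t = 5 \cdot \frac{1}{5} - -1 = 1 + 1 = 2$)
$W{\left(Q \right)} = - 4 Q$
$w{\left(N \right)} = -8 + N$ ($w{\left(N \right)} = N - 8 = -8 + N$)
$- 10472 w{\left(-2 \right)} = - 10472 \left(-8 - 2\right) = \left(-10472\right) \left(-10\right) = 104720$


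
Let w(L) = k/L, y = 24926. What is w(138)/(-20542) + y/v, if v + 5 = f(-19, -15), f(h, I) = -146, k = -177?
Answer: -23553366123/142684732 ≈ -165.07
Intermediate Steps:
w(L) = -177/L
v = -151 (v = -5 - 146 = -151)
w(138)/(-20542) + y/v = -177/138/(-20542) + 24926/(-151) = -177*1/138*(-1/20542) + 24926*(-1/151) = -59/46*(-1/20542) - 24926/151 = 59/944932 - 24926/151 = -23553366123/142684732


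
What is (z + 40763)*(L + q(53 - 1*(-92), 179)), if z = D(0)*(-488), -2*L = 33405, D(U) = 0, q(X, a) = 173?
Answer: -1347584017/2 ≈ -6.7379e+8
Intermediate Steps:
L = -33405/2 (L = -½*33405 = -33405/2 ≈ -16703.)
z = 0 (z = 0*(-488) = 0)
(z + 40763)*(L + q(53 - 1*(-92), 179)) = (0 + 40763)*(-33405/2 + 173) = 40763*(-33059/2) = -1347584017/2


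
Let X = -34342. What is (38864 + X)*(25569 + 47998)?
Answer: 332669974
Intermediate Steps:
(38864 + X)*(25569 + 47998) = (38864 - 34342)*(25569 + 47998) = 4522*73567 = 332669974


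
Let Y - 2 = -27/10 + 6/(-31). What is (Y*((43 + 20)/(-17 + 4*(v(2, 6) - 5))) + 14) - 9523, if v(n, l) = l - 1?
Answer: -50094979/5270 ≈ -9505.7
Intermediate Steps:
v(n, l) = -1 + l
Y = -277/310 (Y = 2 + (-27/10 + 6/(-31)) = 2 + (-27*⅒ + 6*(-1/31)) = 2 + (-27/10 - 6/31) = 2 - 897/310 = -277/310 ≈ -0.89355)
(Y*((43 + 20)/(-17 + 4*(v(2, 6) - 5))) + 14) - 9523 = (-277*(43 + 20)/(310*(-17 + 4*((-1 + 6) - 5))) + 14) - 9523 = (-17451/(310*(-17 + 4*(5 - 5))) + 14) - 9523 = (-17451/(310*(-17 + 4*0)) + 14) - 9523 = (-17451/(310*(-17 + 0)) + 14) - 9523 = (-17451/(310*(-17)) + 14) - 9523 = (-17451*(-1)/(310*17) + 14) - 9523 = (-277/310*(-63/17) + 14) - 9523 = (17451/5270 + 14) - 9523 = 91231/5270 - 9523 = -50094979/5270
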